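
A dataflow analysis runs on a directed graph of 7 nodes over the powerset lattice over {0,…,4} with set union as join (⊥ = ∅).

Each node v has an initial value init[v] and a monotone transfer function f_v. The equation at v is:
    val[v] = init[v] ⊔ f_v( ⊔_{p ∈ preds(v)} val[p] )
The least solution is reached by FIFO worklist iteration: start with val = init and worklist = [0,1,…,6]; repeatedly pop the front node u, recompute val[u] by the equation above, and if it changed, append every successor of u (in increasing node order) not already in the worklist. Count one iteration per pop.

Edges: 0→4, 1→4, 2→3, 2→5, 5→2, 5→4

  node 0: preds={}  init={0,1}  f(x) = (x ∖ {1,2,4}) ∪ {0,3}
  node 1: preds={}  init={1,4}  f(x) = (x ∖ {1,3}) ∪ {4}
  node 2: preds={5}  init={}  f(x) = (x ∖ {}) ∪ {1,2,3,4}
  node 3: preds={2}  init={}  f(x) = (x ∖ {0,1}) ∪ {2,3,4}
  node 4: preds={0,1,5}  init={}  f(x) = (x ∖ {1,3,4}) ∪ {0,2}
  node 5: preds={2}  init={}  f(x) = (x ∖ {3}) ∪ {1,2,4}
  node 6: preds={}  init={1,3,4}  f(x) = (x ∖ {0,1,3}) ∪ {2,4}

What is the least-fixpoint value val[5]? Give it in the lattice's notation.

Iteration log — 9 steps:
  step 1. node 0  ⊔preds={}  new={0,1,3}  old={0,1}  +wl: 
  step 2. node 1  ⊔preds={}  new={1,4}  stable
  step 3. node 2  ⊔preds={}  new={1,2,3,4}  old={}  +wl: 
  step 4. node 3  ⊔preds={1,2,3,4}  new={2,3,4}  old={}  +wl: 
  step 5. node 4  ⊔preds={0,1,3,4}  new={0,2}  old={}  +wl: 
  step 6. node 5  ⊔preds={1,2,3,4}  new={1,2,4}  old={}  +wl: 2,4
  step 7. node 6  ⊔preds={}  new={1,2,3,4}  old={1,3,4}  +wl: 
  step 8. node 2  ⊔preds={1,2,4}  new={1,2,3,4}  stable
  step 9. node 4  ⊔preds={0,1,2,3,4}  new={0,2}  stable

Least fixpoint reached:
  node 0: {0,1,3}
  node 1: {1,4}
  node 2: {1,2,3,4}
  node 3: {2,3,4}
  node 4: {0,2}
  node 5: {1,2,4}
  node 6: {1,2,3,4}

{1,2,4}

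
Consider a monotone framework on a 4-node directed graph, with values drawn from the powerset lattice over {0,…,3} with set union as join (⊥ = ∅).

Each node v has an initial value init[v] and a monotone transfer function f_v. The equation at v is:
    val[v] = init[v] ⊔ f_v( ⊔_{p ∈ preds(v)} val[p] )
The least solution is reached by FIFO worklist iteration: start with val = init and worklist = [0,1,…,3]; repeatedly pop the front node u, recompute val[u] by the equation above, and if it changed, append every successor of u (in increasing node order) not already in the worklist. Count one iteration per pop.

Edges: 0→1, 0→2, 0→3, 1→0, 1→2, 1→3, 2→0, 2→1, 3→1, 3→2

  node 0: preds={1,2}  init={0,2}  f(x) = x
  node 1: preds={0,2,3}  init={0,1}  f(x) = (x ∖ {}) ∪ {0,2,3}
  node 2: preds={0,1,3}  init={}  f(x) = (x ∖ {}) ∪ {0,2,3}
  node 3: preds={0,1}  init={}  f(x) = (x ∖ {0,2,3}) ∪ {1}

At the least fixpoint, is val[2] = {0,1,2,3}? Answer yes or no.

yes

Worklist (8 pops):
  #1 pop 0: in={0,1} → {0,1,2} (was {0,2}); enqueue []
  #2 pop 1: in={0,1,2} → {0,1,2,3} (was {0,1}); enqueue [0]
  #3 pop 2: in={0,1,2,3} → {0,1,2,3} (was {}); enqueue [1]
  #4 pop 3: in={0,1,2,3} → {1} (was {}); enqueue [2]
  #5 pop 0: in={0,1,2,3} → {0,1,2,3} (was {0,1,2}); enqueue [3]
  #6 pop 1: in={0,1,2,3} → {0,1,2,3} (no change)
  #7 pop 2: in={0,1,2,3} → {0,1,2,3} (no change)
  #8 pop 3: in={0,1,2,3} → {1} (no change)

Fixpoint:
  val[0] = {0,1,2,3}
  val[1] = {0,1,2,3}
  val[2] = {0,1,2,3}
  val[3] = {1}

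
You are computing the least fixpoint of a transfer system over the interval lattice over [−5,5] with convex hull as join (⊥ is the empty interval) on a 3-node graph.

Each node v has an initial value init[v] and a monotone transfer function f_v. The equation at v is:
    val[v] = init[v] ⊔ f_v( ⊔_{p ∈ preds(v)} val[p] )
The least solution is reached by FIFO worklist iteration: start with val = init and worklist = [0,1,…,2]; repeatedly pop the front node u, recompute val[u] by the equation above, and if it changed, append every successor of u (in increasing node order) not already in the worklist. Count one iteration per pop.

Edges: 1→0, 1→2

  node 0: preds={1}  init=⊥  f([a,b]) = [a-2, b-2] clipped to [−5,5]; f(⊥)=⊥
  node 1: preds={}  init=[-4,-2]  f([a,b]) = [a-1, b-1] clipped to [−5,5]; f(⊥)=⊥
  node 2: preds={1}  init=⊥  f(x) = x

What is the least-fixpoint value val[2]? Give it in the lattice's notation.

[-4,-2]

Trace (3 dequeues):
  [1] u=0 | in [-4,-2] | out [-5,-4] | prev ⊥ | push {}
  [2] u=1 | in ⊥ | out [-4,-2] | ==
  [3] u=2 | in [-4,-2] | out [-4,-2] | prev ⊥ | push {}

Converged values:
  [0] [-5,-4]
  [1] [-4,-2]
  [2] [-4,-2]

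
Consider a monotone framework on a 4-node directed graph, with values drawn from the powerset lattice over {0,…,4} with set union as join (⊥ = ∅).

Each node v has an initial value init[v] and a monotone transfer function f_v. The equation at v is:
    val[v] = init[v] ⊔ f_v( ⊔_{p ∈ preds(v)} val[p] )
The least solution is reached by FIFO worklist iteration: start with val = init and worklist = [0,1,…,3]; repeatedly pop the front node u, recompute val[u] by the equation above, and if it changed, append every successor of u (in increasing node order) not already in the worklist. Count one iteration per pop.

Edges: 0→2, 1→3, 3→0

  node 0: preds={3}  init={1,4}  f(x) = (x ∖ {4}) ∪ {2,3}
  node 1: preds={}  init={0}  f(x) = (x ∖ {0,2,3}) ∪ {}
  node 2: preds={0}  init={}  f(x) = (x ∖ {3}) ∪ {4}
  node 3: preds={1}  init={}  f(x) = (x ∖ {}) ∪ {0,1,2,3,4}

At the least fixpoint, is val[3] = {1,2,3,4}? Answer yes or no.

no

Iteration log — 6 steps:
  step 1. node 0  ⊔preds={}  new={1,2,3,4}  old={1,4}  +wl: 
  step 2. node 1  ⊔preds={}  new={0}  stable
  step 3. node 2  ⊔preds={1,2,3,4}  new={1,2,4}  old={}  +wl: 
  step 4. node 3  ⊔preds={0}  new={0,1,2,3,4}  old={}  +wl: 0
  step 5. node 0  ⊔preds={0,1,2,3,4}  new={0,1,2,3,4}  old={1,2,3,4}  +wl: 2
  step 6. node 2  ⊔preds={0,1,2,3,4}  new={0,1,2,4}  old={1,2,4}  +wl: 

Least fixpoint reached:
  node 0: {0,1,2,3,4}
  node 1: {0}
  node 2: {0,1,2,4}
  node 3: {0,1,2,3,4}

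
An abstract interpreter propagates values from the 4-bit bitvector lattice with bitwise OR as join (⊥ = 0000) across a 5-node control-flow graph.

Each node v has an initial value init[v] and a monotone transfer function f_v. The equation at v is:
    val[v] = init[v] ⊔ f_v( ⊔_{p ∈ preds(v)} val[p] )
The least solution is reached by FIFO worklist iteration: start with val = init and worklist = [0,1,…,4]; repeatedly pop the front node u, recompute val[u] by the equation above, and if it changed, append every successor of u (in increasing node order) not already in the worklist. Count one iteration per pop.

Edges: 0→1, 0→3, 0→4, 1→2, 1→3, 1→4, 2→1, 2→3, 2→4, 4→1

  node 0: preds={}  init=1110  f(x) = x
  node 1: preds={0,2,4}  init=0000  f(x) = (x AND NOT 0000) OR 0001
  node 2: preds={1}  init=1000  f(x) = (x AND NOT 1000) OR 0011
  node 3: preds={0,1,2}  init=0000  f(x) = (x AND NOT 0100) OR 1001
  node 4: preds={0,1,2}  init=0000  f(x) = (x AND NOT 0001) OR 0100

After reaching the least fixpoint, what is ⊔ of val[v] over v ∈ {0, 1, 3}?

Worklist (6 pops):
  #1 pop 0: in=0000 → 1110 (no change)
  #2 pop 1: in=1110 → 1111 (was 0000); enqueue []
  #3 pop 2: in=1111 → 1111 (was 1000); enqueue [1]
  #4 pop 3: in=1111 → 1011 (was 0000); enqueue []
  #5 pop 4: in=1111 → 1110 (was 0000); enqueue []
  #6 pop 1: in=1111 → 1111 (no change)

Fixpoint:
  val[0] = 1110
  val[1] = 1111
  val[2] = 1111
  val[3] = 1011
  val[4] = 1110

1111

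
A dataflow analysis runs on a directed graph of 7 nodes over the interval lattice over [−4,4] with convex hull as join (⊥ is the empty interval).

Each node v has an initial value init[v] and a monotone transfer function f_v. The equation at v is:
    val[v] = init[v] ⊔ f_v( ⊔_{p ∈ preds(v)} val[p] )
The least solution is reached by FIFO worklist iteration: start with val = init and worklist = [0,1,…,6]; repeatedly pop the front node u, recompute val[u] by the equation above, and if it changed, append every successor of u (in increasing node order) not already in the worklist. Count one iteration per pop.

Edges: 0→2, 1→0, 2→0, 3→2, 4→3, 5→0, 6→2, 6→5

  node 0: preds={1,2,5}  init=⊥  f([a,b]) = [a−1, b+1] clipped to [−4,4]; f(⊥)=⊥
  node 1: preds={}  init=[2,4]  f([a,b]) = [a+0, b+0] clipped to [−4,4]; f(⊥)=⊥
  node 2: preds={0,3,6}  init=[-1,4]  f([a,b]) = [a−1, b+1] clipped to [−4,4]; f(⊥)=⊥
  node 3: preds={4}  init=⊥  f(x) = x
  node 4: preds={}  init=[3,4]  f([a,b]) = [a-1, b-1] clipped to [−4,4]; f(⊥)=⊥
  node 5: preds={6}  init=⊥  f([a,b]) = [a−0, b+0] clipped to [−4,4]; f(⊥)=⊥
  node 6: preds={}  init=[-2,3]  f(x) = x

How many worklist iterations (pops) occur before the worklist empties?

10

Trace (10 dequeues):
  [1] u=0 | in [-1,4] | out [-2,4] | prev ⊥ | push {}
  [2] u=1 | in ⊥ | out [2,4] | ==
  [3] u=2 | in [-2,4] | out [-3,4] | prev [-1,4] | push {0}
  [4] u=3 | in [3,4] | out [3,4] | prev ⊥ | push {2}
  [5] u=4 | in ⊥ | out [3,4] | ==
  [6] u=5 | in [-2,3] | out [-2,3] | prev ⊥ | push {}
  [7] u=6 | in ⊥ | out [-2,3] | ==
  [8] u=0 | in [-3,4] | out [-4,4] | prev [-2,4] | push {}
  [9] u=2 | in [-4,4] | out [-4,4] | prev [-3,4] | push {0}
  [10] u=0 | in [-4,4] | out [-4,4] | ==

Converged values:
  [0] [-4,4]
  [1] [2,4]
  [2] [-4,4]
  [3] [3,4]
  [4] [3,4]
  [5] [-2,3]
  [6] [-2,3]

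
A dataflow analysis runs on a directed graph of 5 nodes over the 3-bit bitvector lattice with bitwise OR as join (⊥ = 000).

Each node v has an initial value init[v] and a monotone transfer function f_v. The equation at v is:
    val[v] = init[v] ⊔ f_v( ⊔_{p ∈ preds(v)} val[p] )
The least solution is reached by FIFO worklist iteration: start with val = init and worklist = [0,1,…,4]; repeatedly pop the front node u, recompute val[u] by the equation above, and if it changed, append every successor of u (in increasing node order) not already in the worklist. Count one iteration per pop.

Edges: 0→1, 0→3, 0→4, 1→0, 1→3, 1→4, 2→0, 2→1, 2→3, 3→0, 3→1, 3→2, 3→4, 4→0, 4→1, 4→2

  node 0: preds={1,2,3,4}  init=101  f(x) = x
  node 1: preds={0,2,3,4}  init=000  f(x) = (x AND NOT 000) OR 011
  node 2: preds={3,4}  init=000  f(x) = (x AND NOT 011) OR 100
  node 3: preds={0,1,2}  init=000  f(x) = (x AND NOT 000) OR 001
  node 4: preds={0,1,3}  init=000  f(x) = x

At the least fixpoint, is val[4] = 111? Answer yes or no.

yes

Iteration log — 10 steps:
  step 1. node 0  ⊔preds=000  new=101  stable
  step 2. node 1  ⊔preds=101  new=111  old=000  +wl: 0
  step 3. node 2  ⊔preds=000  new=100  old=000  +wl: 1
  step 4. node 3  ⊔preds=111  new=111  old=000  +wl: 2
  step 5. node 4  ⊔preds=111  new=111  old=000  +wl: 
  step 6. node 0  ⊔preds=111  new=111  old=101  +wl: 3,4
  step 7. node 1  ⊔preds=111  new=111  stable
  step 8. node 2  ⊔preds=111  new=100  stable
  step 9. node 3  ⊔preds=111  new=111  stable
  step 10. node 4  ⊔preds=111  new=111  stable

Least fixpoint reached:
  node 0: 111
  node 1: 111
  node 2: 100
  node 3: 111
  node 4: 111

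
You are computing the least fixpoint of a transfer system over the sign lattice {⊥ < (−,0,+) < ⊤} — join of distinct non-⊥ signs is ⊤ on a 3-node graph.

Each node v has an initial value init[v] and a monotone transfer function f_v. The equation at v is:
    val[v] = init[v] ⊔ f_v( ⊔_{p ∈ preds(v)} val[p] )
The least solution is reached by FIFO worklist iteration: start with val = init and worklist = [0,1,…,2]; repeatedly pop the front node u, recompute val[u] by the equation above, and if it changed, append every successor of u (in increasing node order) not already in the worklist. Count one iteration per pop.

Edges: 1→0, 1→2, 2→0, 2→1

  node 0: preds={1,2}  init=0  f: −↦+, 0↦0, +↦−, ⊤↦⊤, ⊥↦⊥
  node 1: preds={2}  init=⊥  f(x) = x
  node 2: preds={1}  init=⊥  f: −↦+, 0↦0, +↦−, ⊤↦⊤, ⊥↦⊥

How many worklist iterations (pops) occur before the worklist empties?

Trace (3 dequeues):
  [1] u=0 | in ⊥ | out 0 | ==
  [2] u=1 | in ⊥ | out ⊥ | ==
  [3] u=2 | in ⊥ | out ⊥ | ==

Converged values:
  [0] 0
  [1] ⊥
  [2] ⊥

3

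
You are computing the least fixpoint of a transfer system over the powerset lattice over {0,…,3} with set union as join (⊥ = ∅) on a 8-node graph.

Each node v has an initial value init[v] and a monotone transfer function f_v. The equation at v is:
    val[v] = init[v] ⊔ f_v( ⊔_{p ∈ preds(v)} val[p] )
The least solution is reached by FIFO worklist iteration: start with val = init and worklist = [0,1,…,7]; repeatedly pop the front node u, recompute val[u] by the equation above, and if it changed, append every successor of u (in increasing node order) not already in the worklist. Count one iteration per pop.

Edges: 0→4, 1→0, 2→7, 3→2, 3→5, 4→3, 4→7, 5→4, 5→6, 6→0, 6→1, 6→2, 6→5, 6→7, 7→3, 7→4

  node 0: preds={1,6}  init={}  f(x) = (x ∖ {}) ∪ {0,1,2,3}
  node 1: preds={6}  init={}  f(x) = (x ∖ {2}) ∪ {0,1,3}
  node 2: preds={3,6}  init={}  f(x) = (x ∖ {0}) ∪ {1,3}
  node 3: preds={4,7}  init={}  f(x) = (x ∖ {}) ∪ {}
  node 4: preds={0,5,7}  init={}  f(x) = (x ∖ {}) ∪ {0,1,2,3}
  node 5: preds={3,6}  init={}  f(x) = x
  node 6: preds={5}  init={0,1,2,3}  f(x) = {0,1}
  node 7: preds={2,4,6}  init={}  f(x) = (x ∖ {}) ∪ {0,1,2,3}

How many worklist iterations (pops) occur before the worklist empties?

Worklist (13 pops):
  #1 pop 0: in={0,1,2,3} → {0,1,2,3} (was {}); enqueue []
  #2 pop 1: in={0,1,2,3} → {0,1,3} (was {}); enqueue [0]
  #3 pop 2: in={0,1,2,3} → {1,2,3} (was {}); enqueue []
  #4 pop 3: in={} → {} (no change)
  #5 pop 4: in={0,1,2,3} → {0,1,2,3} (was {}); enqueue [3]
  #6 pop 5: in={0,1,2,3} → {0,1,2,3} (was {}); enqueue [4]
  #7 pop 6: in={0,1,2,3} → {0,1,2,3} (no change)
  #8 pop 7: in={0,1,2,3} → {0,1,2,3} (was {}); enqueue []
  #9 pop 0: in={0,1,2,3} → {0,1,2,3} (no change)
  #10 pop 3: in={0,1,2,3} → {0,1,2,3} (was {}); enqueue [2,5]
  #11 pop 4: in={0,1,2,3} → {0,1,2,3} (no change)
  #12 pop 2: in={0,1,2,3} → {1,2,3} (no change)
  #13 pop 5: in={0,1,2,3} → {0,1,2,3} (no change)

Fixpoint:
  val[0] = {0,1,2,3}
  val[1] = {0,1,3}
  val[2] = {1,2,3}
  val[3] = {0,1,2,3}
  val[4] = {0,1,2,3}
  val[5] = {0,1,2,3}
  val[6] = {0,1,2,3}
  val[7] = {0,1,2,3}

13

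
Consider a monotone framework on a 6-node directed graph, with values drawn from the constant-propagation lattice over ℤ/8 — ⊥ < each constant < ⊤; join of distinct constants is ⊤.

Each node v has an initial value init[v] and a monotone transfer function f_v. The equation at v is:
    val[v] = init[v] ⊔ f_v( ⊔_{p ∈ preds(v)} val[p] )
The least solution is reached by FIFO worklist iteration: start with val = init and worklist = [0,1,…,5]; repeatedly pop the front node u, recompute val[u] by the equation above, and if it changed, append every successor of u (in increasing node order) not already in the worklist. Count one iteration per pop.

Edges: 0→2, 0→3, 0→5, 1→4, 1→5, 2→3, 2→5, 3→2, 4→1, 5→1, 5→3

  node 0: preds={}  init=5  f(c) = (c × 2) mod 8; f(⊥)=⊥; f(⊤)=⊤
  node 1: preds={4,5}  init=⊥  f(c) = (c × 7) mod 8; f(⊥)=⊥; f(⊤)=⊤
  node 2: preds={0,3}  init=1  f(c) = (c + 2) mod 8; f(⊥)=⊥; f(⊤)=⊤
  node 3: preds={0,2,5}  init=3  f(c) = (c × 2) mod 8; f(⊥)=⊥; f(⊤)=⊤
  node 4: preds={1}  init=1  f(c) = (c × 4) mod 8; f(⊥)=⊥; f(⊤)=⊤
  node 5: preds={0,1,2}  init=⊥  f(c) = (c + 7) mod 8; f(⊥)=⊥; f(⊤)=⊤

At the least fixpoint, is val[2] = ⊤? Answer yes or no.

yes

Trace (11 dequeues):
  [1] u=0 | in ⊥ | out 5 | ==
  [2] u=1 | in 1 | out 7 | prev ⊥ | push {}
  [3] u=2 | in ⊤ | out ⊤ | prev 1 | push {}
  [4] u=3 | in ⊤ | out ⊤ | prev 3 | push {2}
  [5] u=4 | in 7 | out ⊤ | prev 1 | push {1}
  [6] u=5 | in ⊤ | out ⊤ | prev ⊥ | push {3}
  [7] u=2 | in ⊤ | out ⊤ | ==
  [8] u=1 | in ⊤ | out ⊤ | prev 7 | push {4,5}
  [9] u=3 | in ⊤ | out ⊤ | ==
  [10] u=4 | in ⊤ | out ⊤ | ==
  [11] u=5 | in ⊤ | out ⊤ | ==

Converged values:
  [0] 5
  [1] ⊤
  [2] ⊤
  [3] ⊤
  [4] ⊤
  [5] ⊤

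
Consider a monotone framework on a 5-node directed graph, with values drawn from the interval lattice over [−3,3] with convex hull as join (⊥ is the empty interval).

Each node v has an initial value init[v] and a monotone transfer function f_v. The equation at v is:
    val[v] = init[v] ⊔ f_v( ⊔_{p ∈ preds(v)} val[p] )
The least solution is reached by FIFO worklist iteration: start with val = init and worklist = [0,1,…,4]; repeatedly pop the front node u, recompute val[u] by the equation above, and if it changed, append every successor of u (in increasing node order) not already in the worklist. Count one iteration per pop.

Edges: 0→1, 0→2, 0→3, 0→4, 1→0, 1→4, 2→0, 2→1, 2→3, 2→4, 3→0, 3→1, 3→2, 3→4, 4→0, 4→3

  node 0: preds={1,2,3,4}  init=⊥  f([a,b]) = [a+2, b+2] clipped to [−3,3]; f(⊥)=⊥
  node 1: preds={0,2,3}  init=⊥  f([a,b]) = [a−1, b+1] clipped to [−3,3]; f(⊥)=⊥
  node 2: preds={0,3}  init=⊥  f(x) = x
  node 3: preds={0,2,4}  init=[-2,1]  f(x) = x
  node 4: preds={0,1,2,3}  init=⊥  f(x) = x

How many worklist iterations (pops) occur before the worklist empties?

17

Trace (17 dequeues):
  [1] u=0 | in [-2,1] | out [0,3] | prev ⊥ | push {}
  [2] u=1 | in [-2,3] | out [-3,3] | prev ⊥ | push {0}
  [3] u=2 | in [-2,3] | out [-2,3] | prev ⊥ | push {1}
  [4] u=3 | in [-2,3] | out [-2,3] | prev [-2,1] | push {2}
  [5] u=4 | in [-3,3] | out [-3,3] | prev ⊥ | push {3}
  [6] u=0 | in [-3,3] | out [-1,3] | prev [0,3] | push {4}
  [7] u=1 | in [-2,3] | out [-3,3] | ==
  [8] u=2 | in [-2,3] | out [-2,3] | ==
  [9] u=3 | in [-3,3] | out [-3,3] | prev [-2,3] | push {0,1,2}
  [10] u=4 | in [-3,3] | out [-3,3] | ==
  [11] u=0 | in [-3,3] | out [-1,3] | ==
  [12] u=1 | in [-3,3] | out [-3,3] | ==
  [13] u=2 | in [-3,3] | out [-3,3] | prev [-2,3] | push {0,1,3,4}
  [14] u=0 | in [-3,3] | out [-1,3] | ==
  [15] u=1 | in [-3,3] | out [-3,3] | ==
  [16] u=3 | in [-3,3] | out [-3,3] | ==
  [17] u=4 | in [-3,3] | out [-3,3] | ==

Converged values:
  [0] [-1,3]
  [1] [-3,3]
  [2] [-3,3]
  [3] [-3,3]
  [4] [-3,3]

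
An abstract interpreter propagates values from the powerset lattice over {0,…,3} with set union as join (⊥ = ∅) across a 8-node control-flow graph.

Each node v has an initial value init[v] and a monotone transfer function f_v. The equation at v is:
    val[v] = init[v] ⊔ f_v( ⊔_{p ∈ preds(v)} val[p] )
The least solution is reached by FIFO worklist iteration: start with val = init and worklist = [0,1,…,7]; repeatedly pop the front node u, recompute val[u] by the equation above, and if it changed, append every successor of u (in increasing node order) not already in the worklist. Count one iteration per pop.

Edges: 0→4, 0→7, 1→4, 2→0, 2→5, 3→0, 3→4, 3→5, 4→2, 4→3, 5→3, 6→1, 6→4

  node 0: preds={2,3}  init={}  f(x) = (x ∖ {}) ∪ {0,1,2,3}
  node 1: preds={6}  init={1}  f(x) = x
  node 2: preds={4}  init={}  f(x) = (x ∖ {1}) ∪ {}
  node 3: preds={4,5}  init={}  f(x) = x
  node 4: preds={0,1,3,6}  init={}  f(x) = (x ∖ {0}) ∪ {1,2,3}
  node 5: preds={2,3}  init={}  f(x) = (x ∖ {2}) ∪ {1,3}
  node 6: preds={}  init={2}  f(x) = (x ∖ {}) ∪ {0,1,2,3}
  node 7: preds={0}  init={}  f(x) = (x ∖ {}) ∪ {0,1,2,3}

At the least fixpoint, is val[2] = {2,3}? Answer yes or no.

Worklist (14 pops):
  #1 pop 0: in={} → {0,1,2,3} (was {}); enqueue []
  #2 pop 1: in={2} → {1,2} (was {1}); enqueue []
  #3 pop 2: in={} → {} (no change)
  #4 pop 3: in={} → {} (no change)
  #5 pop 4: in={0,1,2,3} → {1,2,3} (was {}); enqueue [2,3]
  #6 pop 5: in={} → {1,3} (was {}); enqueue []
  #7 pop 6: in={} → {0,1,2,3} (was {2}); enqueue [1,4]
  #8 pop 7: in={0,1,2,3} → {0,1,2,3} (was {}); enqueue []
  #9 pop 2: in={1,2,3} → {2,3} (was {}); enqueue [0,5]
  #10 pop 3: in={1,2,3} → {1,2,3} (was {}); enqueue []
  #11 pop 1: in={0,1,2,3} → {0,1,2,3} (was {1,2}); enqueue []
  #12 pop 4: in={0,1,2,3} → {1,2,3} (no change)
  #13 pop 0: in={1,2,3} → {0,1,2,3} (no change)
  #14 pop 5: in={1,2,3} → {1,3} (no change)

Fixpoint:
  val[0] = {0,1,2,3}
  val[1] = {0,1,2,3}
  val[2] = {2,3}
  val[3] = {1,2,3}
  val[4] = {1,2,3}
  val[5] = {1,3}
  val[6] = {0,1,2,3}
  val[7] = {0,1,2,3}

yes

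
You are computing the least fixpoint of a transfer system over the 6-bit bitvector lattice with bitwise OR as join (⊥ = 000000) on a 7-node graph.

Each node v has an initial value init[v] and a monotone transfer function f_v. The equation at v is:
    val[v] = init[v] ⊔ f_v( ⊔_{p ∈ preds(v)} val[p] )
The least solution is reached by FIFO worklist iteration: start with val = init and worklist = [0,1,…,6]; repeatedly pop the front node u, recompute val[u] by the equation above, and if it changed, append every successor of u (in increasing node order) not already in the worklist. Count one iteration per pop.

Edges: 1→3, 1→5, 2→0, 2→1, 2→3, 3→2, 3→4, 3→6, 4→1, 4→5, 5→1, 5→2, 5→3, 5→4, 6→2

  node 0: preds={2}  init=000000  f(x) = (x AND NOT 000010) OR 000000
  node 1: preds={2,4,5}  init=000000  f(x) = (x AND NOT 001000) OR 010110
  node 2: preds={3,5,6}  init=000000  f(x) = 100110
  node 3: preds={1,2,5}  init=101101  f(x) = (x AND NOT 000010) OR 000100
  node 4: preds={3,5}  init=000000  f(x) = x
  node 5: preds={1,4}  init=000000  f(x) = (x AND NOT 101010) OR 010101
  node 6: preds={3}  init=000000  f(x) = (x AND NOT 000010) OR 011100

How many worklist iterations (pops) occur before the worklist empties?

13

Trace (13 dequeues):
  [1] u=0 | in 000000 | out 000000 | ==
  [2] u=1 | in 000000 | out 010110 | prev 000000 | push {}
  [3] u=2 | in 101101 | out 100110 | prev 000000 | push {0,1}
  [4] u=3 | in 110110 | out 111101 | prev 101101 | push {2}
  [5] u=4 | in 111101 | out 111101 | prev 000000 | push {}
  [6] u=5 | in 111111 | out 010101 | prev 000000 | push {3,4}
  [7] u=6 | in 111101 | out 111101 | prev 000000 | push {}
  [8] u=0 | in 100110 | out 100100 | prev 000000 | push {}
  [9] u=1 | in 111111 | out 110111 | prev 010110 | push {5}
  [10] u=2 | in 111101 | out 100110 | ==
  [11] u=3 | in 110111 | out 111101 | ==
  [12] u=4 | in 111101 | out 111101 | ==
  [13] u=5 | in 111111 | out 010101 | ==

Converged values:
  [0] 100100
  [1] 110111
  [2] 100110
  [3] 111101
  [4] 111101
  [5] 010101
  [6] 111101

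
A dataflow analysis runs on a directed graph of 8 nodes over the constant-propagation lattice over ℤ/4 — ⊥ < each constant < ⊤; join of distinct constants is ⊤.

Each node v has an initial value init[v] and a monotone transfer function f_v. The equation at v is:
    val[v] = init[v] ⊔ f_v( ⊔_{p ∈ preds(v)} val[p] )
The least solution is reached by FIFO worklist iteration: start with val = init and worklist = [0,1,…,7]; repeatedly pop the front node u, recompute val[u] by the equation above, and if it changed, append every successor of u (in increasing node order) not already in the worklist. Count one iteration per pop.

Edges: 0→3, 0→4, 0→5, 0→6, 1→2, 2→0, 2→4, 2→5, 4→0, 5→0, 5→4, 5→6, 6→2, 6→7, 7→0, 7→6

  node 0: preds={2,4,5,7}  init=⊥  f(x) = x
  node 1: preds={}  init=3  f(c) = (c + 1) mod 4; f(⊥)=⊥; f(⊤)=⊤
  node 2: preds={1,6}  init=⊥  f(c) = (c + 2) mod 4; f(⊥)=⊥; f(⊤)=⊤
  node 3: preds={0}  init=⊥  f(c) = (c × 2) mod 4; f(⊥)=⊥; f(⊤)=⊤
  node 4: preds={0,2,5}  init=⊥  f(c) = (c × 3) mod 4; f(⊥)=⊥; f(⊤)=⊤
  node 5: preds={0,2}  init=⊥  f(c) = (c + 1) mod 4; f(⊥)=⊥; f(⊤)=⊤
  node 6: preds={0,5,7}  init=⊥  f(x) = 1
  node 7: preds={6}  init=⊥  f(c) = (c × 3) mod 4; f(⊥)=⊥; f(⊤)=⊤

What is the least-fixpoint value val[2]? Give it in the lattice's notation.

Worklist (17 pops):
  #1 pop 0: in=⊥ → ⊥ (no change)
  #2 pop 1: in=⊥ → 3 (no change)
  #3 pop 2: in=3 → 1 (was ⊥); enqueue [0]
  #4 pop 3: in=⊥ → ⊥ (no change)
  #5 pop 4: in=1 → 3 (was ⊥); enqueue []
  #6 pop 5: in=1 → 2 (was ⊥); enqueue [4]
  #7 pop 6: in=2 → 1 (was ⊥); enqueue [2]
  #8 pop 7: in=1 → 3 (was ⊥); enqueue [6]
  #9 pop 0: in=⊤ → ⊤ (was ⊥); enqueue [3,5]
  #10 pop 4: in=⊤ → ⊤ (was 3); enqueue [0]
  #11 pop 2: in=⊤ → ⊤ (was 1); enqueue [4]
  #12 pop 6: in=⊤ → 1 (no change)
  #13 pop 3: in=⊤ → ⊤ (was ⊥); enqueue []
  #14 pop 5: in=⊤ → ⊤ (was 2); enqueue [6]
  #15 pop 0: in=⊤ → ⊤ (no change)
  #16 pop 4: in=⊤ → ⊤ (no change)
  #17 pop 6: in=⊤ → 1 (no change)

Fixpoint:
  val[0] = ⊤
  val[1] = 3
  val[2] = ⊤
  val[3] = ⊤
  val[4] = ⊤
  val[5] = ⊤
  val[6] = 1
  val[7] = 3

⊤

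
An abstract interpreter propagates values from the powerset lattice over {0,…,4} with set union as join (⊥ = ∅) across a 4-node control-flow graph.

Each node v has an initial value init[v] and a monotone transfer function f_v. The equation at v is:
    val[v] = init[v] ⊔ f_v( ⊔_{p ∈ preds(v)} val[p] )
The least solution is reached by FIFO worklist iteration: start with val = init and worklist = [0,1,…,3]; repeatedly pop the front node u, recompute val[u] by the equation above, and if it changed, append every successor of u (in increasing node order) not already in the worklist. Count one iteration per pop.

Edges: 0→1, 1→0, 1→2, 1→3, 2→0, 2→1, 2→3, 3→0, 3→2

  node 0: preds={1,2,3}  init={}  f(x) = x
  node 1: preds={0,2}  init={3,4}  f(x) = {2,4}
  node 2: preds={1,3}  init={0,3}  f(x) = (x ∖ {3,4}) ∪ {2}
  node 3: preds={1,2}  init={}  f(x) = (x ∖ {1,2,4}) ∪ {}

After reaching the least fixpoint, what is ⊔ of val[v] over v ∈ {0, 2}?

{0,2,3,4}

Iteration log — 7 steps:
  step 1. node 0  ⊔preds={0,3,4}  new={0,3,4}  old={}  +wl: 
  step 2. node 1  ⊔preds={0,3,4}  new={2,3,4}  old={3,4}  +wl: 0
  step 3. node 2  ⊔preds={2,3,4}  new={0,2,3}  old={0,3}  +wl: 1
  step 4. node 3  ⊔preds={0,2,3,4}  new={0,3}  old={}  +wl: 2
  step 5. node 0  ⊔preds={0,2,3,4}  new={0,2,3,4}  old={0,3,4}  +wl: 
  step 6. node 1  ⊔preds={0,2,3,4}  new={2,3,4}  stable
  step 7. node 2  ⊔preds={0,2,3,4}  new={0,2,3}  stable

Least fixpoint reached:
  node 0: {0,2,3,4}
  node 1: {2,3,4}
  node 2: {0,2,3}
  node 3: {0,3}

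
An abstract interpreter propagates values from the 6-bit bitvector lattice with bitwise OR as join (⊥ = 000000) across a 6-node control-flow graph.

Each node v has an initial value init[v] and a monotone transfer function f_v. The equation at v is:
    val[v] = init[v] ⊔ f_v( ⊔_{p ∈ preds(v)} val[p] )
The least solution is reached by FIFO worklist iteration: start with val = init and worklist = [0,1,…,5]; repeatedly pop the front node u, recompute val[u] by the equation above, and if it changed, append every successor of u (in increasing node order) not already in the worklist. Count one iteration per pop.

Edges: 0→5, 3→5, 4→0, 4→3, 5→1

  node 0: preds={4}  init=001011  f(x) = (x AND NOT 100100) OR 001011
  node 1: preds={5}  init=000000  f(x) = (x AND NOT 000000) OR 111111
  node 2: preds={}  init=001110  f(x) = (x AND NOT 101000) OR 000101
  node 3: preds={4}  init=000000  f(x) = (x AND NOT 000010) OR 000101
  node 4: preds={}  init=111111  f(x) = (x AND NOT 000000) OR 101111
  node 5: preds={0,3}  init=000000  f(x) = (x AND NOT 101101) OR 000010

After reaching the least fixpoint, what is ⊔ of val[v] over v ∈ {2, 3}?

111111

Iteration log — 7 steps:
  step 1. node 0  ⊔preds=111111  new=011011  old=001011  +wl: 
  step 2. node 1  ⊔preds=000000  new=111111  old=000000  +wl: 
  step 3. node 2  ⊔preds=000000  new=001111  old=001110  +wl: 
  step 4. node 3  ⊔preds=111111  new=111101  old=000000  +wl: 
  step 5. node 4  ⊔preds=000000  new=111111  stable
  step 6. node 5  ⊔preds=111111  new=010010  old=000000  +wl: 1
  step 7. node 1  ⊔preds=010010  new=111111  stable

Least fixpoint reached:
  node 0: 011011
  node 1: 111111
  node 2: 001111
  node 3: 111101
  node 4: 111111
  node 5: 010010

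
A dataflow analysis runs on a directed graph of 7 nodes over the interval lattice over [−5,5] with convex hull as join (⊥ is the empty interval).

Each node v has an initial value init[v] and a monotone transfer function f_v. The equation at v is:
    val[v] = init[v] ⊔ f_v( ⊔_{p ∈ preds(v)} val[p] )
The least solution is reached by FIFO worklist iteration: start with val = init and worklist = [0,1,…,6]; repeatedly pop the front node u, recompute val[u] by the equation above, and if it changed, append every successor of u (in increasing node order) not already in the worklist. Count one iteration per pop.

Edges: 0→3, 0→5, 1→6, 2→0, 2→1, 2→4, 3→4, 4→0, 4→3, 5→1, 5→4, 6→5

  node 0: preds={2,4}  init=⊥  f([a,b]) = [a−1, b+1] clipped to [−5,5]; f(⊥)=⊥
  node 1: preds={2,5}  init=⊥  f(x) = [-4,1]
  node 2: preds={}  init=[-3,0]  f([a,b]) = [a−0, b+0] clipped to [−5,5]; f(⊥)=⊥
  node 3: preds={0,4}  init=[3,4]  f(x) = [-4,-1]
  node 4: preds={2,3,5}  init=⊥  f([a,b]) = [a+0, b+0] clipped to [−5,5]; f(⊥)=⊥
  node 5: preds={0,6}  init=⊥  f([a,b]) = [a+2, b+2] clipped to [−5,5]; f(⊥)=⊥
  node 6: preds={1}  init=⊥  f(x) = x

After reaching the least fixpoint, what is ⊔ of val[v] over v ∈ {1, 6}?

[-4,1]

Trace (16 dequeues):
  [1] u=0 | in [-3,0] | out [-4,1] | prev ⊥ | push {}
  [2] u=1 | in [-3,0] | out [-4,1] | prev ⊥ | push {}
  [3] u=2 | in ⊥ | out [-3,0] | ==
  [4] u=3 | in [-4,1] | out [-4,4] | prev [3,4] | push {}
  [5] u=4 | in [-4,4] | out [-4,4] | prev ⊥ | push {0,3}
  [6] u=5 | in [-4,1] | out [-2,3] | prev ⊥ | push {1,4}
  [7] u=6 | in [-4,1] | out [-4,1] | prev ⊥ | push {5}
  [8] u=0 | in [-4,4] | out [-5,5] | prev [-4,1] | push {}
  [9] u=3 | in [-5,5] | out [-4,4] | ==
  [10] u=1 | in [-3,3] | out [-4,1] | ==
  [11] u=4 | in [-4,4] | out [-4,4] | ==
  [12] u=5 | in [-5,5] | out [-3,5] | prev [-2,3] | push {1,4}
  [13] u=1 | in [-3,5] | out [-4,1] | ==
  [14] u=4 | in [-4,5] | out [-4,5] | prev [-4,4] | push {0,3}
  [15] u=0 | in [-4,5] | out [-5,5] | ==
  [16] u=3 | in [-5,5] | out [-4,4] | ==

Converged values:
  [0] [-5,5]
  [1] [-4,1]
  [2] [-3,0]
  [3] [-4,4]
  [4] [-4,5]
  [5] [-3,5]
  [6] [-4,1]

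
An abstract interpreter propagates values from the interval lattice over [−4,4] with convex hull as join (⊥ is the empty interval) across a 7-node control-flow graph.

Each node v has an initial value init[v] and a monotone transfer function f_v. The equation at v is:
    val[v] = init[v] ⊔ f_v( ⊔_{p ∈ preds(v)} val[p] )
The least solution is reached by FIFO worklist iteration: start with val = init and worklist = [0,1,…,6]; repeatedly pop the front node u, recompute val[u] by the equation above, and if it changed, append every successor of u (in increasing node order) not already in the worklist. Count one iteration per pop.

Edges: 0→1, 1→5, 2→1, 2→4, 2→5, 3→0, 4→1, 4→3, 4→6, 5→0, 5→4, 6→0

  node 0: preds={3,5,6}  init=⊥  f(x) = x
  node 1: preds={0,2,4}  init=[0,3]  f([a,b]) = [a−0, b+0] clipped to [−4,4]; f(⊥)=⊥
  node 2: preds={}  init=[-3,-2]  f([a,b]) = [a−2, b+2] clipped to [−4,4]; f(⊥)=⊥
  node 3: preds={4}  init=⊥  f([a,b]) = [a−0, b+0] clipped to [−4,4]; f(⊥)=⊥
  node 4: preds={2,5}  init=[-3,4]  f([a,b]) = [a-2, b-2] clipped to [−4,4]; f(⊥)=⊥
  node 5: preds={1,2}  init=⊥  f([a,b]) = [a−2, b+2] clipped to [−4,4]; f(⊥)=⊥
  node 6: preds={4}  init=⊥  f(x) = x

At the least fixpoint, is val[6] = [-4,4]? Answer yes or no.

Worklist (13 pops):
  #1 pop 0: in=⊥ → ⊥ (no change)
  #2 pop 1: in=[-3,4] → [-3,4] (was [0,3]); enqueue []
  #3 pop 2: in=⊥ → [-3,-2] (no change)
  #4 pop 3: in=[-3,4] → [-3,4] (was ⊥); enqueue [0]
  #5 pop 4: in=[-3,-2] → [-4,4] (was [-3,4]); enqueue [1,3]
  #6 pop 5: in=[-3,4] → [-4,4] (was ⊥); enqueue [4]
  #7 pop 6: in=[-4,4] → [-4,4] (was ⊥); enqueue []
  #8 pop 0: in=[-4,4] → [-4,4] (was ⊥); enqueue []
  #9 pop 1: in=[-4,4] → [-4,4] (was [-3,4]); enqueue [5]
  #10 pop 3: in=[-4,4] → [-4,4] (was [-3,4]); enqueue [0]
  #11 pop 4: in=[-4,4] → [-4,4] (no change)
  #12 pop 5: in=[-4,4] → [-4,4] (no change)
  #13 pop 0: in=[-4,4] → [-4,4] (no change)

Fixpoint:
  val[0] = [-4,4]
  val[1] = [-4,4]
  val[2] = [-3,-2]
  val[3] = [-4,4]
  val[4] = [-4,4]
  val[5] = [-4,4]
  val[6] = [-4,4]

yes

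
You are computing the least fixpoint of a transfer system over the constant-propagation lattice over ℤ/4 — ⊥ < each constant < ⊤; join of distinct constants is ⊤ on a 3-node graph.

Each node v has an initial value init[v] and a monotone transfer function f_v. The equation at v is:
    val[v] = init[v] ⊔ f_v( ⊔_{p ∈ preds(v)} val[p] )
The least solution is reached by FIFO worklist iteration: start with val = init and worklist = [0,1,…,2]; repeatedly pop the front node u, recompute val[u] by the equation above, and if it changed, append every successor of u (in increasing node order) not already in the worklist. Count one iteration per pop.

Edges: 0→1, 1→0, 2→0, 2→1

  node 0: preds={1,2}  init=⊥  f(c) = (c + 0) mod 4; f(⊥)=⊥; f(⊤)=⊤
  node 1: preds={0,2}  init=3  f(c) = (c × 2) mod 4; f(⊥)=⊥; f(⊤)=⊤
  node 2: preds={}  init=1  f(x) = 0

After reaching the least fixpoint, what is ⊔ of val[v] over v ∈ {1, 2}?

Iteration log — 5 steps:
  step 1. node 0  ⊔preds=⊤  new=⊤  old=⊥  +wl: 
  step 2. node 1  ⊔preds=⊤  new=⊤  old=3  +wl: 0
  step 3. node 2  ⊔preds=⊥  new=⊤  old=1  +wl: 1
  step 4. node 0  ⊔preds=⊤  new=⊤  stable
  step 5. node 1  ⊔preds=⊤  new=⊤  stable

Least fixpoint reached:
  node 0: ⊤
  node 1: ⊤
  node 2: ⊤

⊤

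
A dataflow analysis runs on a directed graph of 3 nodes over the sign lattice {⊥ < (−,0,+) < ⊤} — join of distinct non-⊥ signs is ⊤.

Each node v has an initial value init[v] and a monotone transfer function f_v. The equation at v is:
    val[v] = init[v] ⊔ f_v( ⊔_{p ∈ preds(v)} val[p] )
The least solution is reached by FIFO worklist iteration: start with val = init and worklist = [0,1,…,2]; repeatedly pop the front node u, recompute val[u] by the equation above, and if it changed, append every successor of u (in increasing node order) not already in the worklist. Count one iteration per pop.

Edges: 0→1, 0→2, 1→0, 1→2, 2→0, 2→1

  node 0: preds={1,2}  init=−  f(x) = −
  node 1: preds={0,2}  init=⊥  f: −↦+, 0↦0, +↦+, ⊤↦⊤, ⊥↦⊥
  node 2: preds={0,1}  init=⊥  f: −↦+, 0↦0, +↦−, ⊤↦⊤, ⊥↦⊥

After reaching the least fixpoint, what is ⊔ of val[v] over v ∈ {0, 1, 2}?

Worklist (7 pops):
  #1 pop 0: in=⊥ → − (no change)
  #2 pop 1: in=− → + (was ⊥); enqueue [0]
  #3 pop 2: in=⊤ → ⊤ (was ⊥); enqueue [1]
  #4 pop 0: in=⊤ → − (no change)
  #5 pop 1: in=⊤ → ⊤ (was +); enqueue [0,2]
  #6 pop 0: in=⊤ → − (no change)
  #7 pop 2: in=⊤ → ⊤ (no change)

Fixpoint:
  val[0] = −
  val[1] = ⊤
  val[2] = ⊤

⊤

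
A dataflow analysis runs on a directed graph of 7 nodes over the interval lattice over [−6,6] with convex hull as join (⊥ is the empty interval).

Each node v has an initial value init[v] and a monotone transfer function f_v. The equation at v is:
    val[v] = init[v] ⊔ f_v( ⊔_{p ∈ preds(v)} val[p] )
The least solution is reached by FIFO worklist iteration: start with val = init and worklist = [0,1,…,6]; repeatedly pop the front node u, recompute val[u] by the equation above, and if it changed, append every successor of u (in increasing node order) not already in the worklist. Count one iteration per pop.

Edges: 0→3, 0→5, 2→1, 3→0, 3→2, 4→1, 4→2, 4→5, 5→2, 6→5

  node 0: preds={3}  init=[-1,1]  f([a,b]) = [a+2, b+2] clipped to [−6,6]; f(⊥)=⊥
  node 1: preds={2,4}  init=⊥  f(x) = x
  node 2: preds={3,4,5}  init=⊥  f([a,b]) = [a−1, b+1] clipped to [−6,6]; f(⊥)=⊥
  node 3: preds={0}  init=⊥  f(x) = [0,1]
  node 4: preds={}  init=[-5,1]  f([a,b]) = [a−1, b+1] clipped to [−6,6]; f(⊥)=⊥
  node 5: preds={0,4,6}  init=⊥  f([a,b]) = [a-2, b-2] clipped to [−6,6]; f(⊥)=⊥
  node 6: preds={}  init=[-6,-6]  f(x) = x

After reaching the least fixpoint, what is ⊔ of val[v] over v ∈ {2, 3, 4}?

Worklist (13 pops):
  #1 pop 0: in=⊥ → [-1,1] (no change)
  #2 pop 1: in=[-5,1] → [-5,1] (was ⊥); enqueue []
  #3 pop 2: in=[-5,1] → [-6,2] (was ⊥); enqueue [1]
  #4 pop 3: in=[-1,1] → [0,1] (was ⊥); enqueue [0,2]
  #5 pop 4: in=⊥ → [-5,1] (no change)
  #6 pop 5: in=[-6,1] → [-6,-1] (was ⊥); enqueue []
  #7 pop 6: in=⊥ → [-6,-6] (no change)
  #8 pop 1: in=[-6,2] → [-6,2] (was [-5,1]); enqueue []
  #9 pop 0: in=[0,1] → [-1,3] (was [-1,1]); enqueue [3,5]
  #10 pop 2: in=[-6,1] → [-6,2] (no change)
  #11 pop 3: in=[-1,3] → [0,1] (no change)
  #12 pop 5: in=[-6,3] → [-6,1] (was [-6,-1]); enqueue [2]
  #13 pop 2: in=[-6,1] → [-6,2] (no change)

Fixpoint:
  val[0] = [-1,3]
  val[1] = [-6,2]
  val[2] = [-6,2]
  val[3] = [0,1]
  val[4] = [-5,1]
  val[5] = [-6,1]
  val[6] = [-6,-6]

[-6,2]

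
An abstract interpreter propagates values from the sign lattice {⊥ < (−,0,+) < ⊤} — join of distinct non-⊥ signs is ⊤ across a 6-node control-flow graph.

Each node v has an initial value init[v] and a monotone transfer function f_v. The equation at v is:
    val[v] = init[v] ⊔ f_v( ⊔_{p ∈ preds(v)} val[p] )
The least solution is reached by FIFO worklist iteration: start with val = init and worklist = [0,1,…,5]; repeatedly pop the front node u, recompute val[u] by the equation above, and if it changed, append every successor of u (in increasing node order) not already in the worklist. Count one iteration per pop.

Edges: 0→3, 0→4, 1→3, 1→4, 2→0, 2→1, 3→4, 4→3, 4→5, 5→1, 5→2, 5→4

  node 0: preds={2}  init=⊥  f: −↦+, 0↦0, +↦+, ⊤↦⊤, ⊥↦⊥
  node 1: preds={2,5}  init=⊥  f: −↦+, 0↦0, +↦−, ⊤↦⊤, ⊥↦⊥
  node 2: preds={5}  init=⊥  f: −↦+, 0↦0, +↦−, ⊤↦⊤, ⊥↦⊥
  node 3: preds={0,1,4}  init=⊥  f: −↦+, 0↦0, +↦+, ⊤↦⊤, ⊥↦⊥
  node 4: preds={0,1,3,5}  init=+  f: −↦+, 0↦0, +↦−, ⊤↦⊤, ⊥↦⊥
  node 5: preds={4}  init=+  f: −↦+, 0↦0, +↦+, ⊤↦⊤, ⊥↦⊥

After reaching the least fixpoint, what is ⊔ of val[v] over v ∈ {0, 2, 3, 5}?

Iteration log — 15 steps:
  step 1. node 0  ⊔preds=⊥  new=⊥  stable
  step 2. node 1  ⊔preds=+  new=−  old=⊥  +wl: 
  step 3. node 2  ⊔preds=+  new=−  old=⊥  +wl: 0,1
  step 4. node 3  ⊔preds=⊤  new=⊤  old=⊥  +wl: 
  step 5. node 4  ⊔preds=⊤  new=⊤  old=+  +wl: 3
  step 6. node 5  ⊔preds=⊤  new=⊤  old=+  +wl: 2,4
  step 7. node 0  ⊔preds=−  new=+  old=⊥  +wl: 
  step 8. node 1  ⊔preds=⊤  new=⊤  old=−  +wl: 
  step 9. node 3  ⊔preds=⊤  new=⊤  stable
  step 10. node 2  ⊔preds=⊤  new=⊤  old=−  +wl: 0,1
  step 11. node 4  ⊔preds=⊤  new=⊤  stable
  step 12. node 0  ⊔preds=⊤  new=⊤  old=+  +wl: 3,4
  step 13. node 1  ⊔preds=⊤  new=⊤  stable
  step 14. node 3  ⊔preds=⊤  new=⊤  stable
  step 15. node 4  ⊔preds=⊤  new=⊤  stable

Least fixpoint reached:
  node 0: ⊤
  node 1: ⊤
  node 2: ⊤
  node 3: ⊤
  node 4: ⊤
  node 5: ⊤

⊤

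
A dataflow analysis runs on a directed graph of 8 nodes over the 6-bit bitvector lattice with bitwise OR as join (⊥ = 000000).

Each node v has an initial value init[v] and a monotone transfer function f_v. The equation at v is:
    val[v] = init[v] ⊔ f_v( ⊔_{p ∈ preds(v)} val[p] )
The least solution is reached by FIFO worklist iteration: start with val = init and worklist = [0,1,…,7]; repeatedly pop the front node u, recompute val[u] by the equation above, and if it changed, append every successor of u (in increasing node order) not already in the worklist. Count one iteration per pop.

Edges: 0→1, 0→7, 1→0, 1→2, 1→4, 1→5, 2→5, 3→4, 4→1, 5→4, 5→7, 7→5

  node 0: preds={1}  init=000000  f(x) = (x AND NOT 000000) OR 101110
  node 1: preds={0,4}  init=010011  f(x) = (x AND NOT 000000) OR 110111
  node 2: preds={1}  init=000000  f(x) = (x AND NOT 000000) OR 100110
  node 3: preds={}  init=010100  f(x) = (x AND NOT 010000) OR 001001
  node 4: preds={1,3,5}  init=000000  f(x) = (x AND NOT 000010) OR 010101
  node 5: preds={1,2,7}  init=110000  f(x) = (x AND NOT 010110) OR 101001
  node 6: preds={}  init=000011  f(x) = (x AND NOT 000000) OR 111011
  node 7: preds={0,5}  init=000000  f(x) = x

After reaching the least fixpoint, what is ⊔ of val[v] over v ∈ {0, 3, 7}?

Worklist (12 pops):
  #1 pop 0: in=010011 → 111111 (was 000000); enqueue []
  #2 pop 1: in=111111 → 111111 (was 010011); enqueue [0]
  #3 pop 2: in=111111 → 111111 (was 000000); enqueue []
  #4 pop 3: in=000000 → 011101 (was 010100); enqueue []
  #5 pop 4: in=111111 → 111101 (was 000000); enqueue [1]
  #6 pop 5: in=111111 → 111001 (was 110000); enqueue [4]
  #7 pop 6: in=000000 → 111011 (was 000011); enqueue []
  #8 pop 7: in=111111 → 111111 (was 000000); enqueue [5]
  #9 pop 0: in=111111 → 111111 (no change)
  #10 pop 1: in=111111 → 111111 (no change)
  #11 pop 4: in=111111 → 111101 (no change)
  #12 pop 5: in=111111 → 111001 (no change)

Fixpoint:
  val[0] = 111111
  val[1] = 111111
  val[2] = 111111
  val[3] = 011101
  val[4] = 111101
  val[5] = 111001
  val[6] = 111011
  val[7] = 111111

111111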